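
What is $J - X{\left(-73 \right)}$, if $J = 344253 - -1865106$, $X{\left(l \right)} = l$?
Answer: $2209432$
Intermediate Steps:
$J = 2209359$ ($J = 344253 + 1865106 = 2209359$)
$J - X{\left(-73 \right)} = 2209359 - -73 = 2209359 + 73 = 2209432$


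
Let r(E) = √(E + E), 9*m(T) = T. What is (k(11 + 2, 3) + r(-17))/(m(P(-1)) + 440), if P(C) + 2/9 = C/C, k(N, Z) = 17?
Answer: 1377/35647 + 81*I*√34/35647 ≈ 0.038629 + 0.01325*I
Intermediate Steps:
P(C) = 7/9 (P(C) = -2/9 + C/C = -2/9 + 1 = 7/9)
m(T) = T/9
r(E) = √2*√E (r(E) = √(2*E) = √2*√E)
(k(11 + 2, 3) + r(-17))/(m(P(-1)) + 440) = (17 + √2*√(-17))/((⅑)*(7/9) + 440) = (17 + √2*(I*√17))/(7/81 + 440) = (17 + I*√34)/(35647/81) = (17 + I*√34)*(81/35647) = 1377/35647 + 81*I*√34/35647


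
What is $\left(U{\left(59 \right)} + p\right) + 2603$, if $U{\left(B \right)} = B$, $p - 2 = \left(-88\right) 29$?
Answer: $112$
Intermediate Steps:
$p = -2550$ ($p = 2 - 2552 = -2550$)
$\left(U{\left(59 \right)} + p\right) + 2603 = \left(59 - 2550\right) + 2603 = -2491 + 2603 = 112$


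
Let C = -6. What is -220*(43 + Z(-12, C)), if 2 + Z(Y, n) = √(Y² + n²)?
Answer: -9020 - 1320*√5 ≈ -11972.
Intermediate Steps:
Z(Y, n) = -2 + √(Y² + n²)
-220*(43 + Z(-12, C)) = -220*(43 + (-2 + √((-12)² + (-6)²))) = -220*(43 + (-2 + √(144 + 36))) = -220*(43 + (-2 + √180)) = -220*(43 + (-2 + 6*√5)) = -220*(41 + 6*√5) = -9020 - 1320*√5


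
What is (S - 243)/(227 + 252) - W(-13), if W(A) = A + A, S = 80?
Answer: 12291/479 ≈ 25.660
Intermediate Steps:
W(A) = 2*A
(S - 243)/(227 + 252) - W(-13) = (80 - 243)/(227 + 252) - 2*(-13) = -163/479 - 1*(-26) = -163*1/479 + 26 = -163/479 + 26 = 12291/479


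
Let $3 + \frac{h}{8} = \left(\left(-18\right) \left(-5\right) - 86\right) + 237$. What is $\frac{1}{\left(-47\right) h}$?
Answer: $- \frac{1}{89488} \approx -1.1175 \cdot 10^{-5}$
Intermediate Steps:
$h = 1904$ ($h = -24 + 8 \left(\left(\left(-18\right) \left(-5\right) - 86\right) + 237\right) = -24 + 8 \left(\left(90 - 86\right) + 237\right) = -24 + 8 \left(4 + 237\right) = -24 + 8 \cdot 241 = -24 + 1928 = 1904$)
$\frac{1}{\left(-47\right) h} = \frac{1}{\left(-47\right) 1904} = \frac{1}{-89488} = - \frac{1}{89488}$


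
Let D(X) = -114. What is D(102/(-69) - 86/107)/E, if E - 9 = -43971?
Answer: 19/7327 ≈ 0.0025931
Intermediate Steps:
E = -43962 (E = 9 - 43971 = -43962)
D(102/(-69) - 86/107)/E = -114/(-43962) = -114*(-1/43962) = 19/7327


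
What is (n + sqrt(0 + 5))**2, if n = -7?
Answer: (7 - sqrt(5))**2 ≈ 22.695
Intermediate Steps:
(n + sqrt(0 + 5))**2 = (-7 + sqrt(0 + 5))**2 = (-7 + sqrt(5))**2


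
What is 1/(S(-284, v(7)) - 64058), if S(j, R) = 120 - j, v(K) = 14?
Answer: -1/63654 ≈ -1.5710e-5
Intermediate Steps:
1/(S(-284, v(7)) - 64058) = 1/((120 - 1*(-284)) - 64058) = 1/((120 + 284) - 64058) = 1/(404 - 64058) = 1/(-63654) = -1/63654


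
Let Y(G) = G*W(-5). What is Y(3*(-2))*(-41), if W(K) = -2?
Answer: -492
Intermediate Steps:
Y(G) = -2*G (Y(G) = G*(-2) = -2*G)
Y(3*(-2))*(-41) = -6*(-2)*(-41) = -2*(-6)*(-41) = 12*(-41) = -492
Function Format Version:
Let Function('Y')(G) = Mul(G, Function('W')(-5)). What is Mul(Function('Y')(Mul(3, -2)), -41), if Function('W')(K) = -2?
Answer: -492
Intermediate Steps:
Function('Y')(G) = Mul(-2, G) (Function('Y')(G) = Mul(G, -2) = Mul(-2, G))
Mul(Function('Y')(Mul(3, -2)), -41) = Mul(Mul(-2, Mul(3, -2)), -41) = Mul(Mul(-2, -6), -41) = Mul(12, -41) = -492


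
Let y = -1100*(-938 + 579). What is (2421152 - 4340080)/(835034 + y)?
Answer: -959464/614967 ≈ -1.5602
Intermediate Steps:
y = 394900 (y = -1100*(-359) = 394900)
(2421152 - 4340080)/(835034 + y) = (2421152 - 4340080)/(835034 + 394900) = -1918928/1229934 = -1918928*1/1229934 = -959464/614967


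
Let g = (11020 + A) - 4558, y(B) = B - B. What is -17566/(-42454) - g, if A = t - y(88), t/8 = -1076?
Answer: 45561925/21227 ≈ 2146.4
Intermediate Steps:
t = -8608 (t = 8*(-1076) = -8608)
y(B) = 0
A = -8608 (A = -8608 - 1*0 = -8608 + 0 = -8608)
g = -2146 (g = (11020 - 8608) - 4558 = 2412 - 4558 = -2146)
-17566/(-42454) - g = -17566/(-42454) - 1*(-2146) = -17566*(-1/42454) + 2146 = 8783/21227 + 2146 = 45561925/21227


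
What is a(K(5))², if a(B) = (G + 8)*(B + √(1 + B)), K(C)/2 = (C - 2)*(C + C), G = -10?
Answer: 14644 + 480*√61 ≈ 18393.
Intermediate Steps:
K(C) = 4*C*(-2 + C) (K(C) = 2*((C - 2)*(C + C)) = 2*((-2 + C)*(2*C)) = 2*(2*C*(-2 + C)) = 4*C*(-2 + C))
a(B) = -2*B - 2*√(1 + B) (a(B) = (-10 + 8)*(B + √(1 + B)) = -2*(B + √(1 + B)) = -2*B - 2*√(1 + B))
a(K(5))² = (-8*5*(-2 + 5) - 2*√(1 + 4*5*(-2 + 5)))² = (-8*5*3 - 2*√(1 + 4*5*3))² = (-2*60 - 2*√(1 + 60))² = (-120 - 2*√61)²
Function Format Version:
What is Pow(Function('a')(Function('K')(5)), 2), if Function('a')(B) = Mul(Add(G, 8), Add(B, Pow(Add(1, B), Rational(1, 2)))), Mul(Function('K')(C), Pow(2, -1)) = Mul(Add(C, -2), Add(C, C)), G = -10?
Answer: Add(14644, Mul(480, Pow(61, Rational(1, 2)))) ≈ 18393.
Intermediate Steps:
Function('K')(C) = Mul(4, C, Add(-2, C)) (Function('K')(C) = Mul(2, Mul(Add(C, -2), Add(C, C))) = Mul(2, Mul(Add(-2, C), Mul(2, C))) = Mul(2, Mul(2, C, Add(-2, C))) = Mul(4, C, Add(-2, C)))
Function('a')(B) = Add(Mul(-2, B), Mul(-2, Pow(Add(1, B), Rational(1, 2)))) (Function('a')(B) = Mul(Add(-10, 8), Add(B, Pow(Add(1, B), Rational(1, 2)))) = Mul(-2, Add(B, Pow(Add(1, B), Rational(1, 2)))) = Add(Mul(-2, B), Mul(-2, Pow(Add(1, B), Rational(1, 2)))))
Pow(Function('a')(Function('K')(5)), 2) = Pow(Add(Mul(-2, Mul(4, 5, Add(-2, 5))), Mul(-2, Pow(Add(1, Mul(4, 5, Add(-2, 5))), Rational(1, 2)))), 2) = Pow(Add(Mul(-2, Mul(4, 5, 3)), Mul(-2, Pow(Add(1, Mul(4, 5, 3)), Rational(1, 2)))), 2) = Pow(Add(Mul(-2, 60), Mul(-2, Pow(Add(1, 60), Rational(1, 2)))), 2) = Pow(Add(-120, Mul(-2, Pow(61, Rational(1, 2)))), 2)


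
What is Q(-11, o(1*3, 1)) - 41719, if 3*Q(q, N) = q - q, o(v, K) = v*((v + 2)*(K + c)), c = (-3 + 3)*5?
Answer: -41719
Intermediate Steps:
c = 0 (c = 0*5 = 0)
o(v, K) = K*v*(2 + v) (o(v, K) = v*((v + 2)*(K + 0)) = v*((2 + v)*K) = v*(K*(2 + v)) = K*v*(2 + v))
Q(q, N) = 0 (Q(q, N) = (q - q)/3 = (⅓)*0 = 0)
Q(-11, o(1*3, 1)) - 41719 = 0 - 41719 = -41719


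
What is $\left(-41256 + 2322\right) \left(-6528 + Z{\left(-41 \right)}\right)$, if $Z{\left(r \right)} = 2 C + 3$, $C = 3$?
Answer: $253810746$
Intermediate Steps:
$Z{\left(r \right)} = 9$ ($Z{\left(r \right)} = 2 \cdot 3 + 3 = 6 + 3 = 9$)
$\left(-41256 + 2322\right) \left(-6528 + Z{\left(-41 \right)}\right) = \left(-41256 + 2322\right) \left(-6528 + 9\right) = \left(-38934\right) \left(-6519\right) = 253810746$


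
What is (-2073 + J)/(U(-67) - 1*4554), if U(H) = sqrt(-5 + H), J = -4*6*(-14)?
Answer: 439461/1152166 + 579*I*sqrt(2)/1152166 ≈ 0.38142 + 0.00071069*I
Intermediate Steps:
J = 336 (J = -24*(-14) = 336)
(-2073 + J)/(U(-67) - 1*4554) = (-2073 + 336)/(sqrt(-5 - 67) - 1*4554) = -1737/(sqrt(-72) - 4554) = -1737/(6*I*sqrt(2) - 4554) = -1737/(-4554 + 6*I*sqrt(2))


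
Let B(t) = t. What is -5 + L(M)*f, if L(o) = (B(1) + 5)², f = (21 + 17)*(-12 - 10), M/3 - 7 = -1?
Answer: -30101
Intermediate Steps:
M = 18 (M = 21 + 3*(-1) = 21 - 3 = 18)
f = -836 (f = 38*(-22) = -836)
L(o) = 36 (L(o) = (1 + 5)² = 6² = 36)
-5 + L(M)*f = -5 + 36*(-836) = -5 - 30096 = -30101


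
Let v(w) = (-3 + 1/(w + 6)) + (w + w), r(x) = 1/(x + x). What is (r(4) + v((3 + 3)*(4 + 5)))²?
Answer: 159188689/14400 ≈ 11055.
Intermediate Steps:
r(x) = 1/(2*x)
v(w) = -3 + 1/(6 + w) + 2*w (v(w) = (-3 + 1/(6 + w)) + 2*w = -3 + 1/(6 + w) + 2*w)
(r(4) + v((3 + 3)*(4 + 5)))² = ((½)/4 + (-17 + 2*((3 + 3)*(4 + 5))² + 9*((3 + 3)*(4 + 5)))/(6 + (3 + 3)*(4 + 5)))² = ((½)*(¼) + (-17 + 2*(6*9)² + 9*(6*9))/(6 + 6*9))² = (⅛ + (-17 + 2*54² + 9*54)/(6 + 54))² = (⅛ + (-17 + 2*2916 + 486)/60)² = (⅛ + (-17 + 5832 + 486)/60)² = (⅛ + (1/60)*6301)² = (⅛ + 6301/60)² = (12617/120)² = 159188689/14400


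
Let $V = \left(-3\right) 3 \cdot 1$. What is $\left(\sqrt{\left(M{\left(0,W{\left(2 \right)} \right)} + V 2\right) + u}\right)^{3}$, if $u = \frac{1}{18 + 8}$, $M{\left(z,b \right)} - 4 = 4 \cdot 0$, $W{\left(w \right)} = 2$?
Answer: $- \frac{3993 i \sqrt{78}}{676} \approx - 52.167 i$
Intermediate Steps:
$M{\left(z,b \right)} = 4$ ($M{\left(z,b \right)} = 4 + 4 \cdot 0 = 4 + 0 = 4$)
$u = \frac{1}{26} \approx 0.038462$
$V = -9$ ($V = \left(-9\right) 1 = -9$)
$\left(\sqrt{\left(M{\left(0,W{\left(2 \right)} \right)} + V 2\right) + u}\right)^{3} = \left(\sqrt{\left(4 - 18\right) + \frac{1}{26}}\right)^{3} = \left(\sqrt{-14 + \frac{1}{26}}\right)^{3} = \left(\sqrt{- \frac{363}{26}}\right)^{3} = \left(\frac{11 i \sqrt{78}}{26}\right)^{3} = - \frac{3993 i \sqrt{78}}{676}$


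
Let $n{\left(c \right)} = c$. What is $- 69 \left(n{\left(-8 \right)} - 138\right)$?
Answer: $10074$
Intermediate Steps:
$- 69 \left(n{\left(-8 \right)} - 138\right) = - 69 \left(-8 - 138\right) = \left(-69\right) \left(-146\right) = 10074$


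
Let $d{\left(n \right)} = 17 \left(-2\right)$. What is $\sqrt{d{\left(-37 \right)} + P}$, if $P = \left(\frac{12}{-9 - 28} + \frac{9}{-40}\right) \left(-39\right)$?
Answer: $\frac{i \sqrt{6886810}}{740} \approx 3.5463 i$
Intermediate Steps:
$P = \frac{31707}{1480}$ ($P = \left(\frac{12}{-9 - 28} + 9 \left(- \frac{1}{40}\right)\right) \left(-39\right) = \left(\frac{12}{-37} - \frac{9}{40}\right) \left(-39\right) = \left(12 \left(- \frac{1}{37}\right) - \frac{9}{40}\right) \left(-39\right) = \left(- \frac{12}{37} - \frac{9}{40}\right) \left(-39\right) = \left(- \frac{813}{1480}\right) \left(-39\right) = \frac{31707}{1480} \approx 21.424$)
$d{\left(n \right)} = -34$
$\sqrt{d{\left(-37 \right)} + P} = \sqrt{-34 + \frac{31707}{1480}} = \sqrt{- \frac{18613}{1480}} = \frac{i \sqrt{6886810}}{740}$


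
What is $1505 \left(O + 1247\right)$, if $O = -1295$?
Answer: $-72240$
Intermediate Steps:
$1505 \left(O + 1247\right) = 1505 \left(-1295 + 1247\right) = 1505 \left(-48\right) = -72240$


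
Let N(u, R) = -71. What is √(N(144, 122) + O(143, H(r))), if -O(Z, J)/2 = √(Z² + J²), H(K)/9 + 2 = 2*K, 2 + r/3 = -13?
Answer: √(-71 - 2*√706033) ≈ 41.851*I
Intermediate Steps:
r = -45 (r = -6 + 3*(-13) = -6 - 39 = -45)
H(K) = -18 + 18*K (H(K) = -18 + 9*(2*K) = -18 + 18*K)
O(Z, J) = -2*√(J² + Z²) (O(Z, J) = -2*√(Z² + J²) = -2*√(J² + Z²))
√(N(144, 122) + O(143, H(r))) = √(-71 - 2*√((-18 + 18*(-45))² + 143²)) = √(-71 - 2*√((-18 - 810)² + 20449)) = √(-71 - 2*√((-828)² + 20449)) = √(-71 - 2*√(685584 + 20449)) = √(-71 - 2*√706033)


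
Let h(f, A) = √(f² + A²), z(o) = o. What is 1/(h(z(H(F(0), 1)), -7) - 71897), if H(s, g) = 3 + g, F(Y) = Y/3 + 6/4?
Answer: -71897/5169178544 - √65/5169178544 ≈ -1.3910e-5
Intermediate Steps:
F(Y) = 3/2 + Y/3 (F(Y) = Y*(⅓) + 6*(¼) = Y/3 + 3/2 = 3/2 + Y/3)
h(f, A) = √(A² + f²)
1/(h(z(H(F(0), 1)), -7) - 71897) = 1/(√((-7)² + (3 + 1)²) - 71897) = 1/(√(49 + 4²) - 71897) = 1/(√(49 + 16) - 71897) = 1/(√65 - 71897) = 1/(-71897 + √65)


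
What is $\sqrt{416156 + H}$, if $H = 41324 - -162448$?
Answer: $2 \sqrt{154982} \approx 787.36$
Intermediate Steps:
$H = 203772$ ($H = 41324 + 162448 = 203772$)
$\sqrt{416156 + H} = \sqrt{416156 + 203772} = \sqrt{619928} = 2 \sqrt{154982}$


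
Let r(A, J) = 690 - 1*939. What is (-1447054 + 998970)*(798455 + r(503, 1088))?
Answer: -357663337304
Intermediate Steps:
r(A, J) = -249 (r(A, J) = 690 - 939 = -249)
(-1447054 + 998970)*(798455 + r(503, 1088)) = (-1447054 + 998970)*(798455 - 249) = -448084*798206 = -357663337304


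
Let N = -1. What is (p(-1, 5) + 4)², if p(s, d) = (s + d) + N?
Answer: 49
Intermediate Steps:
p(s, d) = -1 + d + s (p(s, d) = (s + d) - 1 = (d + s) - 1 = -1 + d + s)
(p(-1, 5) + 4)² = ((-1 + 5 - 1) + 4)² = (3 + 4)² = 7² = 49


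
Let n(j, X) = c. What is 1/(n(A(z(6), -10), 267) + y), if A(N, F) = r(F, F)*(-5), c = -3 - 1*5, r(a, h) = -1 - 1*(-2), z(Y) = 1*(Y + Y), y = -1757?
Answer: -1/1765 ≈ -0.00056657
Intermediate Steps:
z(Y) = 2*Y (z(Y) = 1*(2*Y) = 2*Y)
r(a, h) = 1 (r(a, h) = -1 + 2 = 1)
c = -8 (c = -3 - 5 = -8)
A(N, F) = -5 (A(N, F) = 1*(-5) = -5)
n(j, X) = -8
1/(n(A(z(6), -10), 267) + y) = 1/(-8 - 1757) = 1/(-1765) = -1/1765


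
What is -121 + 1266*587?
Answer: 743021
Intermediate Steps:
-121 + 1266*587 = -121 + 743142 = 743021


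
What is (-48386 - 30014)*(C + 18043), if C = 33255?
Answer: -4021763200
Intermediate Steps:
(-48386 - 30014)*(C + 18043) = (-48386 - 30014)*(33255 + 18043) = -78400*51298 = -4021763200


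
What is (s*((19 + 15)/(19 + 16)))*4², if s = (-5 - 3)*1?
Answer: -4352/35 ≈ -124.34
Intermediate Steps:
s = -8 (s = -8*1 = -8)
(s*((19 + 15)/(19 + 16)))*4² = -8*(19 + 15)/(19 + 16)*4² = -272/35*16 = -4352/35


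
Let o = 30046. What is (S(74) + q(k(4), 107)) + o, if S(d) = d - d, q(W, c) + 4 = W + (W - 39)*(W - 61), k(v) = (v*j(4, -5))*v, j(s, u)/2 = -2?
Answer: 42853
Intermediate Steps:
j(s, u) = -4 (j(s, u) = 2*(-2) = -4)
k(v) = -4*v² (k(v) = (v*(-4))*v = (-4*v)*v = -4*v²)
q(W, c) = -4 + W + (-61 + W)*(-39 + W) (q(W, c) = -4 + (W + (W - 39)*(W - 61)) = -4 + (W + (-39 + W)*(-61 + W)) = -4 + (W + (-61 + W)*(-39 + W)) = -4 + W + (-61 + W)*(-39 + W))
S(d) = 0
(S(74) + q(k(4), 107)) + o = (0 + (2375 + (-4*4²)² - (-396)*4²)) + 30046 = (0 + (2375 + (-4*16)² - (-396)*16)) + 30046 = (0 + (2375 + (-64)² - 99*(-64))) + 30046 = (0 + (2375 + 4096 + 6336)) + 30046 = (0 + 12807) + 30046 = 12807 + 30046 = 42853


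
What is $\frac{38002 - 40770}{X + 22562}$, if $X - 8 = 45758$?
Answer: $- \frac{346}{8541} \approx -0.04051$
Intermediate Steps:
$X = 45766$ ($X = 8 + 45758 = 45766$)
$\frac{38002 - 40770}{X + 22562} = \frac{38002 - 40770}{45766 + 22562} = - \frac{2768}{68328} = \left(-2768\right) \frac{1}{68328} = - \frac{346}{8541}$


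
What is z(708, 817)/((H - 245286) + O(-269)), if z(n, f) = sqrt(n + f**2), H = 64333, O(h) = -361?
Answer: -sqrt(668197)/181314 ≈ -0.0045084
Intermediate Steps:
z(708, 817)/((H - 245286) + O(-269)) = sqrt(708 + 817**2)/((64333 - 245286) - 361) = sqrt(708 + 667489)/(-180953 - 361) = sqrt(668197)/(-181314) = sqrt(668197)*(-1/181314) = -sqrt(668197)/181314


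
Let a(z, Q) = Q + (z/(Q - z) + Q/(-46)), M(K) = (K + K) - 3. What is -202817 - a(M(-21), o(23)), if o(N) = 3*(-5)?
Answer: -4664419/23 ≈ -2.0280e+5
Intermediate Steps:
o(N) = -15
M(K) = -3 + 2*K (M(K) = 2*K - 3 = -3 + 2*K)
a(z, Q) = 45*Q/46 + z/(Q - z) (a(z, Q) = Q + (z/(Q - z) + Q*(-1/46)) = Q + (z/(Q - z) - Q/46) = Q + (-Q/46 + z/(Q - z)) = 45*Q/46 + z/(Q - z))
-202817 - a(M(-21), o(23)) = -202817 - ((-3 + 2*(-21)) + (45/46)*(-15)**2 - 45/46*(-15)*(-3 + 2*(-21)))/(-15 - (-3 + 2*(-21))) = -202817 - ((-3 - 42) + (45/46)*225 - 45/46*(-15)*(-3 - 42))/(-15 - (-3 - 42)) = -202817 - (-45 + 10125/46 - 45/46*(-15)*(-45))/(-15 - 1*(-45)) = -202817 - (-45 + 10125/46 - 30375/46)/(-15 + 45) = -202817 - (-11160)/(30*23) = -202817 - 1*(-372/23) = -202817 + 372/23 = -4664419/23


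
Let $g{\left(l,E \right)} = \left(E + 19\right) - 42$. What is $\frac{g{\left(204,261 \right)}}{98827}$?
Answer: $\frac{238}{98827} \approx 0.0024082$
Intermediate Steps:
$g{\left(l,E \right)} = -23 + E$ ($g{\left(l,E \right)} = \left(19 + E\right) - 42 = -23 + E$)
$\frac{g{\left(204,261 \right)}}{98827} = \frac{-23 + 261}{98827} = 238 \cdot \frac{1}{98827} = \frac{238}{98827}$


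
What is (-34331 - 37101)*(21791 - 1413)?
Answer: -1455641296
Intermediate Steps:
(-34331 - 37101)*(21791 - 1413) = -71432*20378 = -1455641296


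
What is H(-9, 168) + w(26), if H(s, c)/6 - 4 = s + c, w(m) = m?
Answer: 1004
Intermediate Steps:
H(s, c) = 24 + 6*c + 6*s (H(s, c) = 24 + 6*(s + c) = 24 + 6*(c + s) = 24 + (6*c + 6*s) = 24 + 6*c + 6*s)
H(-9, 168) + w(26) = (24 + 6*168 + 6*(-9)) + 26 = (24 + 1008 - 54) + 26 = 978 + 26 = 1004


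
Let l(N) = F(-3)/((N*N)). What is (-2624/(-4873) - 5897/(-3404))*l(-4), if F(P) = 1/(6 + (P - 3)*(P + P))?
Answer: 12556059/3715643008 ≈ 0.0033792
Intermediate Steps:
F(P) = 1/(6 + 2*P*(-3 + P)) (F(P) = 1/(6 + (-3 + P)*(2*P)) = 1/(6 + 2*P*(-3 + P)))
l(N) = 1/(42*N**2) (l(N) = (1/(2*(3 + (-3)**2 - 3*(-3))))/((N*N)) = (1/(2*(3 + 9 + 9)))/(N**2) = ((1/2)/21)/N**2 = ((1/2)*(1/21))/N**2 = 1/(42*N**2))
(-2624/(-4873) - 5897/(-3404))*l(-4) = (-2624/(-4873) - 5897/(-3404))*((1/42)/(-4)**2) = (-2624*(-1/4873) - 5897*(-1/3404))*((1/42)*(1/16)) = (2624/4873 + 5897/3404)*(1/672) = (37668177/16587692)*(1/672) = 12556059/3715643008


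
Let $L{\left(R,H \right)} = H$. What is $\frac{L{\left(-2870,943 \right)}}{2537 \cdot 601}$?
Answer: $\frac{943}{1524737} \approx 0.00061847$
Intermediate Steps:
$\frac{L{\left(-2870,943 \right)}}{2537 \cdot 601} = \frac{943}{2537 \cdot 601} = \frac{943}{1524737}$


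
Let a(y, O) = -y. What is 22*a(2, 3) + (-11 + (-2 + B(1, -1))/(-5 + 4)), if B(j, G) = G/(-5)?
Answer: -266/5 ≈ -53.200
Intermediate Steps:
B(j, G) = -G/5 (B(j, G) = G*(-⅕) = -G/5)
22*a(2, 3) + (-11 + (-2 + B(1, -1))/(-5 + 4)) = 22*(-1*2) + (-11 + (-2 - ⅕*(-1))/(-5 + 4)) = 22*(-2) + (-11 + (-2 + ⅕)/(-1)) = -44 + (-11 - 9/5*(-1)) = -44 + (-11 + 9/5) = -44 - 46/5 = -266/5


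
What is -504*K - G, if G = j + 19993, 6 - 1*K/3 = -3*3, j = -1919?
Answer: -40754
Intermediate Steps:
K = 45 (K = 18 - (-9)*3 = 18 - 3*(-9) = 18 + 27 = 45)
G = 18074 (G = -1919 + 19993 = 18074)
-504*K - G = -504*45 - 1*18074 = -22680 - 18074 = -40754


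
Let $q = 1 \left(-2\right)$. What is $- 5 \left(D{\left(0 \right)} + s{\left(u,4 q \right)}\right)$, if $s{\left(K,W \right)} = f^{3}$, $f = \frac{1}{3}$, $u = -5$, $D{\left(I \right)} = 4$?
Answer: $- \frac{545}{27} \approx -20.185$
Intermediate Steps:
$q = -2$
$f = \frac{1}{3} \approx 0.33333$
$s{\left(K,W \right)} = \frac{1}{27}$ ($s{\left(K,W \right)} = \left(\frac{1}{3}\right)^{3} = \frac{1}{27}$)
$- 5 \left(D{\left(0 \right)} + s{\left(u,4 q \right)}\right) = - 5 \left(4 + \frac{1}{27}\right) = \left(-5\right) \frac{109}{27} = - \frac{545}{27}$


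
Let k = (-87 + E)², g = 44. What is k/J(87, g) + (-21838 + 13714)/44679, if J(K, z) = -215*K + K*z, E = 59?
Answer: -51963028/221563161 ≈ -0.23453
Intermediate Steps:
k = 784 (k = (-87 + 59)² = (-28)² = 784)
k/J(87, g) + (-21838 + 13714)/44679 = 784/((87*(-215 + 44))) + (-21838 + 13714)/44679 = 784/((87*(-171))) - 8124*1/44679 = 784/(-14877) - 2708/14893 = 784*(-1/14877) - 2708/14893 = -784/14877 - 2708/14893 = -51963028/221563161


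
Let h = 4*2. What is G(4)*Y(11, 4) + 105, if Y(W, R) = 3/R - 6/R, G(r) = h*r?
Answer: 81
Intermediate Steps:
h = 8
G(r) = 8*r
Y(W, R) = -3/R
G(4)*Y(11, 4) + 105 = (8*4)*(-3/4) + 105 = 32*(-3*1/4) + 105 = 32*(-3/4) + 105 = -24 + 105 = 81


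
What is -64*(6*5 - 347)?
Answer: 20288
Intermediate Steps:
-64*(6*5 - 347) = -64*(30 - 347) = -64*(-317) = 20288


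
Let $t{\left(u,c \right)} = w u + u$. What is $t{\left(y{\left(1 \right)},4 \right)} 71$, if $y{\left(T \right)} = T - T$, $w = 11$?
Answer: $0$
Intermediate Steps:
$y{\left(T \right)} = 0$
$t{\left(u,c \right)} = 12 u$ ($t{\left(u,c \right)} = 11 u + u = 12 u$)
$t{\left(y{\left(1 \right)},4 \right)} 71 = 12 \cdot 0 \cdot 71 = 0 \cdot 71 = 0$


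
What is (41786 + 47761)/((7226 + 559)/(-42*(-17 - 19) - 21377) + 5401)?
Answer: 355770231/21456616 ≈ 16.581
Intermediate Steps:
(41786 + 47761)/((7226 + 559)/(-42*(-17 - 19) - 21377) + 5401) = 89547/(7785/(-42*(-36) - 21377) + 5401) = 89547/(7785/(1512 - 21377) + 5401) = 89547/(7785/(-19865) + 5401) = 89547/(7785*(-1/19865) + 5401) = 89547/(-1557/3973 + 5401) = 89547/(21456616/3973) = 89547*(3973/21456616) = 355770231/21456616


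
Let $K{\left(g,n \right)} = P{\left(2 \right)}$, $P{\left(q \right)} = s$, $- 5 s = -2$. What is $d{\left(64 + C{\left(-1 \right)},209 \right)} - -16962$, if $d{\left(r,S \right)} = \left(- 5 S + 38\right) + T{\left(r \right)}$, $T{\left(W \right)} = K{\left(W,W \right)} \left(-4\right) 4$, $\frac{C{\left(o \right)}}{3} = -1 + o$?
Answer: $\frac{79743}{5} \approx 15949.0$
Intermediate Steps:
$C{\left(o \right)} = -3 + 3 o$ ($C{\left(o \right)} = 3 \left(-1 + o\right) = -3 + 3 o$)
$s = \frac{2}{5}$ ($s = \left(- \frac{1}{5}\right) \left(-2\right) = \frac{2}{5} \approx 0.4$)
$P{\left(q \right)} = \frac{2}{5}$
$K{\left(g,n \right)} = \frac{2}{5}$
$T{\left(W \right)} = - \frac{32}{5}$ ($T{\left(W \right)} = \frac{2}{5} \left(-4\right) 4 = \left(- \frac{8}{5}\right) 4 = - \frac{32}{5}$)
$d{\left(r,S \right)} = \frac{158}{5} - 5 S$ ($d{\left(r,S \right)} = \left(- 5 S + 38\right) - \frac{32}{5} = \left(38 - 5 S\right) - \frac{32}{5} = \frac{158}{5} - 5 S$)
$d{\left(64 + C{\left(-1 \right)},209 \right)} - -16962 = \left(\frac{158}{5} - 1045\right) - -16962 = \left(\frac{158}{5} - 1045\right) + 16962 = - \frac{5067}{5} + 16962 = \frac{79743}{5}$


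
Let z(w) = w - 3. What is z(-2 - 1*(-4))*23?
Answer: -23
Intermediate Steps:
z(w) = -3 + w
z(-2 - 1*(-4))*23 = (-3 + (-2 - 1*(-4)))*23 = (-3 + (-2 + 4))*23 = (-3 + 2)*23 = -1*23 = -23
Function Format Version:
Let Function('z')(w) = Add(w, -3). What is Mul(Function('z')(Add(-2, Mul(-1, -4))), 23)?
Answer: -23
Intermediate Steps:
Function('z')(w) = Add(-3, w)
Mul(Function('z')(Add(-2, Mul(-1, -4))), 23) = Mul(Add(-3, Add(-2, Mul(-1, -4))), 23) = Mul(Add(-3, Add(-2, 4)), 23) = Mul(Add(-3, 2), 23) = Mul(-1, 23) = -23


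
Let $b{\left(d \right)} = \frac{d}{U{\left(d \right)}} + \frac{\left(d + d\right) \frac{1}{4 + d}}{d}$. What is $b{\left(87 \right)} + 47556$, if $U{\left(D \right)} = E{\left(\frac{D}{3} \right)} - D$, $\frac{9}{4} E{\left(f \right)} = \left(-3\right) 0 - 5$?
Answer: $\frac{3474989941}{73073} \approx 47555.0$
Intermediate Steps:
$E{\left(f \right)} = - \frac{20}{9}$ ($E{\left(f \right)} = \frac{4 \left(\left(-3\right) 0 - 5\right)}{9} = \frac{4 \left(0 - 5\right)}{9} = \frac{4}{9} \left(-5\right) = - \frac{20}{9}$)
$U{\left(D \right)} = - \frac{20}{9} - D$
$b{\left(d \right)} = \frac{2}{4 + d} + \frac{d}{- \frac{20}{9} - d}$ ($b{\left(d \right)} = \frac{d}{- \frac{20}{9} - d} + \frac{\left(d + d\right) \frac{1}{4 + d}}{d} = \frac{d}{- \frac{20}{9} - d} + \frac{2 d \frac{1}{4 + d}}{d} = \frac{d}{- \frac{20}{9} - d} + \frac{2}{4 + d} = \frac{2}{4 + d} + \frac{d}{- \frac{20}{9} - d}$)
$b{\left(87 \right)} + 47556 = \frac{40 - 1566 - 9 \cdot 87^{2}}{\left(4 + 87\right) \left(20 + 9 \cdot 87\right)} + 47556 = \frac{40 - 1566 - 68121}{91 \left(20 + 783\right)} + 47556 = \frac{40 - 1566 - 68121}{91 \cdot 803} + 47556 = \frac{1}{91} \cdot \frac{1}{803} \left(-69647\right) + 47556 = - \frac{69647}{73073} + 47556 = \frac{3474989941}{73073}$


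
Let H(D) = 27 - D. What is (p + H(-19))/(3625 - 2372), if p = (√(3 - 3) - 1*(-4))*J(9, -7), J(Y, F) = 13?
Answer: 14/179 ≈ 0.078212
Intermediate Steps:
p = 52 (p = (√(3 - 3) - 1*(-4))*13 = (√0 + 4)*13 = (0 + 4)*13 = 4*13 = 52)
(p + H(-19))/(3625 - 2372) = (52 + (27 - 1*(-19)))/(3625 - 2372) = (52 + (27 + 19))/1253 = (52 + 46)*(1/1253) = 98*(1/1253) = 14/179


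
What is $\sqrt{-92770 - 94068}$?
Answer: $i \sqrt{186838} \approx 432.25 i$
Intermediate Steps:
$\sqrt{-92770 - 94068} = \sqrt{-186838} = i \sqrt{186838}$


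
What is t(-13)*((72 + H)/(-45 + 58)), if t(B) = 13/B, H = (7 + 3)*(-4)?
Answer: -32/13 ≈ -2.4615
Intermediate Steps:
H = -40 (H = 10*(-4) = -40)
t(-13)*((72 + H)/(-45 + 58)) = (13/(-13))*((72 - 40)/(-45 + 58)) = (13*(-1/13))*(32/13) = -32/13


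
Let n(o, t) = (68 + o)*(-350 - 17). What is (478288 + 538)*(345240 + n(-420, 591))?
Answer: 227166546224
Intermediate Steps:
n(o, t) = -24956 - 367*o (n(o, t) = (68 + o)*(-367) = -24956 - 367*o)
(478288 + 538)*(345240 + n(-420, 591)) = (478288 + 538)*(345240 + (-24956 - 367*(-420))) = 478826*(345240 + (-24956 + 154140)) = 478826*(345240 + 129184) = 478826*474424 = 227166546224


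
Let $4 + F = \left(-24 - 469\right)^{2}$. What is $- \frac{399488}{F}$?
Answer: $- \frac{399488}{243045} \approx -1.6437$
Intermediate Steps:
$F = 243045$ ($F = -4 + \left(-24 - 469\right)^{2} = -4 + \left(-493\right)^{2} = -4 + 243049 = 243045$)
$- \frac{399488}{F} = - \frac{399488}{243045}$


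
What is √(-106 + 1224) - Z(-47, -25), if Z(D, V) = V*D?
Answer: -1175 + √1118 ≈ -1141.6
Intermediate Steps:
Z(D, V) = D*V
√(-106 + 1224) - Z(-47, -25) = √(-106 + 1224) - (-47)*(-25) = √1118 - 1*1175 = √1118 - 1175 = -1175 + √1118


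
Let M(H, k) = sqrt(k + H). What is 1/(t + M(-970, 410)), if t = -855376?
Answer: -53461/45729256371 - I*sqrt(35)/182917025484 ≈ -1.1691e-6 - 3.2343e-11*I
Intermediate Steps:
M(H, k) = sqrt(H + k)
1/(t + M(-970, 410)) = 1/(-855376 + sqrt(-970 + 410)) = 1/(-855376 + sqrt(-560)) = 1/(-855376 + 4*I*sqrt(35))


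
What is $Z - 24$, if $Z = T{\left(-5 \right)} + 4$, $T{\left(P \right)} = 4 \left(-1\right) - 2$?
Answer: $-26$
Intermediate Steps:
$T{\left(P \right)} = -6$ ($T{\left(P \right)} = -4 - 2 = -6$)
$Z = -2$ ($Z = -6 + 4 = -2$)
$Z - 24 = -2 - 24 = -26$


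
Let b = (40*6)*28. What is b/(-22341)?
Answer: -2240/7447 ≈ -0.30079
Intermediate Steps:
b = 6720 (b = 240*28 = 6720)
b/(-22341) = 6720/(-22341) = 6720*(-1/22341) = -2240/7447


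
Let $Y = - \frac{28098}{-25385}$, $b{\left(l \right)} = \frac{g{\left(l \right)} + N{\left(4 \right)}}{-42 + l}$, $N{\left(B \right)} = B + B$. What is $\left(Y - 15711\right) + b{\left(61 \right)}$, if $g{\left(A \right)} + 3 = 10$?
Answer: $- \frac{7576736328}{482315} \approx -15709.0$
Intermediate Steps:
$N{\left(B \right)} = 2 B$
$g{\left(A \right)} = 7$ ($g{\left(A \right)} = -3 + 10 = 7$)
$b{\left(l \right)} = \frac{15}{-42 + l}$ ($b{\left(l \right)} = \frac{7 + 2 \cdot 4}{-42 + l} = \frac{7 + 8}{-42 + l} = \frac{15}{-42 + l}$)
$Y = \frac{28098}{25385}$ ($Y = \left(-28098\right) \left(- \frac{1}{25385}\right) = \frac{28098}{25385} \approx 1.1069$)
$\left(Y - 15711\right) + b{\left(61 \right)} = \left(\frac{28098}{25385} - 15711\right) + \frac{15}{-42 + 61} = - \frac{398795637}{25385} + \frac{15}{19} = - \frac{7576736328}{482315}$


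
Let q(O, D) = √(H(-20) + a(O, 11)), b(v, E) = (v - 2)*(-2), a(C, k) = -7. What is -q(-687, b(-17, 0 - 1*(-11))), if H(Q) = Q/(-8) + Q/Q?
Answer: -I*√14/2 ≈ -1.8708*I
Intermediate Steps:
H(Q) = 1 - Q/8 (H(Q) = Q*(-⅛) + 1 = -Q/8 + 1 = 1 - Q/8)
b(v, E) = 4 - 2*v (b(v, E) = (-2 + v)*(-2) = 4 - 2*v)
q(O, D) = I*√14/2 (q(O, D) = √((1 - ⅛*(-20)) - 7) = √((1 + 5/2) - 7) = √(7/2 - 7) = √(-7/2) = I*√14/2)
-q(-687, b(-17, 0 - 1*(-11))) = -I*√14/2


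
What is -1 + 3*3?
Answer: 8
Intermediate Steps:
-1 + 3*3 = -1 + 9 = 8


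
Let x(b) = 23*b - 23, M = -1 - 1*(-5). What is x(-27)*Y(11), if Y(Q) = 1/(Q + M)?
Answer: -644/15 ≈ -42.933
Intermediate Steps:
M = 4 (M = -1 + 5 = 4)
Y(Q) = 1/(4 + Q) (Y(Q) = 1/(Q + 4) = 1/(4 + Q))
x(b) = -23 + 23*b
x(-27)*Y(11) = (-23 + 23*(-27))/(4 + 11) = (-23 - 621)/15 = -644*1/15 = -644/15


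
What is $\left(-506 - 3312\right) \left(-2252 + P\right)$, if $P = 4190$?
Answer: $-7399284$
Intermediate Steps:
$\left(-506 - 3312\right) \left(-2252 + P\right) = \left(-506 - 3312\right) \left(-2252 + 4190\right) = \left(-3818\right) 1938 = -7399284$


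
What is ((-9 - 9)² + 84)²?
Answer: 166464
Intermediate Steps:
((-9 - 9)² + 84)² = ((-18)² + 84)² = (324 + 84)² = 408² = 166464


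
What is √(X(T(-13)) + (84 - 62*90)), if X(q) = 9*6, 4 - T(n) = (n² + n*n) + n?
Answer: I*√5442 ≈ 73.77*I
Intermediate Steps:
T(n) = 4 - n - 2*n² (T(n) = 4 - ((n² + n*n) + n) = 4 - ((n² + n²) + n) = 4 - (2*n² + n) = 4 - (n + 2*n²) = 4 + (-n - 2*n²) = 4 - n - 2*n²)
X(q) = 54
√(X(T(-13)) + (84 - 62*90)) = √(54 + (84 - 62*90)) = √(54 + (84 - 5580)) = √(54 - 5496) = √(-5442) = I*√5442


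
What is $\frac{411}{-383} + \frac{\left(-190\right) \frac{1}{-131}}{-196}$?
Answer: $- \frac{5312803}{4916954} \approx -1.0805$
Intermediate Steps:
$\frac{411}{-383} + \frac{\left(-190\right) \frac{1}{-131}}{-196} = 411 \left(- \frac{1}{383}\right) + \left(-190\right) \left(- \frac{1}{131}\right) \left(- \frac{1}{196}\right) = - \frac{411}{383} + \frac{190}{131} \left(- \frac{1}{196}\right) = - \frac{411}{383} - \frac{95}{12838} = - \frac{5312803}{4916954}$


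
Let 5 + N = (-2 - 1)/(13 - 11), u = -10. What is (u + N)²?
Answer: 1089/4 ≈ 272.25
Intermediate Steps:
N = -13/2 (N = -5 + (-2 - 1)/(13 - 11) = -5 - 3/2 = -13/2 ≈ -6.5000)
(u + N)² = (-10 - 13/2)² = (-33/2)² = 1089/4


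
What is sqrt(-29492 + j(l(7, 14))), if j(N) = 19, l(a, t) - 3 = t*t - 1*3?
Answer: I*sqrt(29473) ≈ 171.68*I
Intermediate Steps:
l(a, t) = t**2 (l(a, t) = 3 + (t*t - 1*3) = 3 + (t**2 - 3) = 3 + (-3 + t**2) = t**2)
sqrt(-29492 + j(l(7, 14))) = sqrt(-29492 + 19) = sqrt(-29473) = I*sqrt(29473)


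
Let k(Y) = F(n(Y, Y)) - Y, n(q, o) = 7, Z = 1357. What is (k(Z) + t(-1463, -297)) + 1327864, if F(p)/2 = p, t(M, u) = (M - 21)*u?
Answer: 1767269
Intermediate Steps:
t(M, u) = u*(-21 + M) (t(M, u) = (-21 + M)*u = u*(-21 + M))
F(p) = 2*p
k(Y) = 14 - Y (k(Y) = 2*7 - Y = 14 - Y)
(k(Z) + t(-1463, -297)) + 1327864 = ((14 - 1*1357) - 297*(-21 - 1463)) + 1327864 = ((14 - 1357) - 297*(-1484)) + 1327864 = (-1343 + 440748) + 1327864 = 439405 + 1327864 = 1767269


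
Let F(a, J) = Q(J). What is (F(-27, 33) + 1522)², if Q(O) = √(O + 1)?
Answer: (1522 + √34)² ≈ 2.3343e+6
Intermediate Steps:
Q(O) = √(1 + O)
F(a, J) = √(1 + J)
(F(-27, 33) + 1522)² = (√(1 + 33) + 1522)² = (√34 + 1522)² = (1522 + √34)²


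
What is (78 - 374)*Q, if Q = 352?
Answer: -104192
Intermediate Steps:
(78 - 374)*Q = (78 - 374)*352 = -296*352 = -104192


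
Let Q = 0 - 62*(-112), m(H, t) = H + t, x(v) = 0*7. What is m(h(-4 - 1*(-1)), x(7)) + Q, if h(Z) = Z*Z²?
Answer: 6917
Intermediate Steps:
h(Z) = Z³
x(v) = 0
Q = 6944 (Q = 0 + 6944 = 6944)
m(h(-4 - 1*(-1)), x(7)) + Q = ((-4 - 1*(-1))³ + 0) + 6944 = ((-4 + 1)³ + 0) + 6944 = ((-3)³ + 0) + 6944 = (-27 + 0) + 6944 = -27 + 6944 = 6917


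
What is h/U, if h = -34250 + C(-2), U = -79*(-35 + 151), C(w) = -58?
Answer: 8577/2291 ≈ 3.7438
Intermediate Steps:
U = -9164 (U = -79*116 = -9164)
h = -34308 (h = -34250 - 58 = -34308)
h/U = -34308/(-9164) = -34308*(-1/9164) = 8577/2291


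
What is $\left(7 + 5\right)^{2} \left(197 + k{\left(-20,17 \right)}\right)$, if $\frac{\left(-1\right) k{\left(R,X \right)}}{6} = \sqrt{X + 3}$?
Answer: $28368 - 1728 \sqrt{5} \approx 24504.0$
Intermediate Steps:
$k{\left(R,X \right)} = - 6 \sqrt{3 + X}$ ($k{\left(R,X \right)} = - 6 \sqrt{X + 3} = - 6 \sqrt{3 + X}$)
$\left(7 + 5\right)^{2} \left(197 + k{\left(-20,17 \right)}\right) = \left(7 + 5\right)^{2} \left(197 - 6 \sqrt{3 + 17}\right) = 12^{2} \left(197 - 6 \sqrt{20}\right) = 144 \left(197 - 6 \cdot 2 \sqrt{5}\right) = 144 \left(197 - 12 \sqrt{5}\right) = 28368 - 1728 \sqrt{5}$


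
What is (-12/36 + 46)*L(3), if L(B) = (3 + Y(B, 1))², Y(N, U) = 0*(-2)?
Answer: 411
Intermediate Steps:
Y(N, U) = 0
L(B) = 9 (L(B) = (3 + 0)² = 3² = 9)
(-12/36 + 46)*L(3) = (-12/36 + 46)*9 = (-12*1/36 + 46)*9 = (-⅓ + 46)*9 = (137/3)*9 = 411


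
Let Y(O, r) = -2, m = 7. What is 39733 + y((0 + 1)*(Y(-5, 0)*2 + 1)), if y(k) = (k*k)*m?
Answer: 39796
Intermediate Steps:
y(k) = 7*k² (y(k) = (k*k)*7 = k²*7 = 7*k²)
39733 + y((0 + 1)*(Y(-5, 0)*2 + 1)) = 39733 + 7*((0 + 1)*(-2*2 + 1))² = 39733 + 7*(1*(-4 + 1))² = 39733 + 7*(1*(-3))² = 39733 + 7*(-3)² = 39733 + 7*9 = 39733 + 63 = 39796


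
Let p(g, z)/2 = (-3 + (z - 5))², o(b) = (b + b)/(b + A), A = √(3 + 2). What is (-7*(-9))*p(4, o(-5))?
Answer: 3969 - 693*√5 ≈ 2419.4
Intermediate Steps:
A = √5 ≈ 2.2361
o(b) = 2*b/(b + √5) (o(b) = (b + b)/(b + √5) = (2*b)/(b + √5) = 2*b/(b + √5))
p(g, z) = 2*(-8 + z)² (p(g, z) = 2*(-3 + (z - 5))² = 2*(-3 + (-5 + z))² = 2*(-8 + z)²)
(-7*(-9))*p(4, o(-5)) = (-7*(-9))*(2*(-8 + 2*(-5)/(-5 + √5))²) = 63*(2*(-8 - 10/(-5 + √5))²) = 126*(-8 - 10/(-5 + √5))²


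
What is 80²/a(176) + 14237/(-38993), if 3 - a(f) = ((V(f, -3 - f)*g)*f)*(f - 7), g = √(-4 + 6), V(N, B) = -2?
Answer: -100765170265723/275978583371047 + 380723200*√2/7077644279 ≈ -0.28905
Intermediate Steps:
g = √2 ≈ 1.4142
a(f) = 3 + 2*f*√2*(-7 + f) (a(f) = 3 - (-2*√2)*f*(f - 7) = 3 - (-2*f*√2)*(-7 + f) = 3 - (-2)*f*√2*(-7 + f) = 3 + 2*f*√2*(-7 + f))
80²/a(176) + 14237/(-38993) = 80²/(3 - 14*176*√2 + 2*√2*176²) + 14237/(-38993) = 6400/(3 - 2464*√2 + 2*√2*30976) + 14237*(-1/38993) = 6400/(3 - 2464*√2 + 61952*√2) - 14237/38993 = 6400/(3 + 59488*√2) - 14237/38993 = -14237/38993 + 6400/(3 + 59488*√2)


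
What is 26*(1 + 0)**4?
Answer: 26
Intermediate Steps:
26*(1 + 0)**4 = 26*1**4 = 26*1 = 26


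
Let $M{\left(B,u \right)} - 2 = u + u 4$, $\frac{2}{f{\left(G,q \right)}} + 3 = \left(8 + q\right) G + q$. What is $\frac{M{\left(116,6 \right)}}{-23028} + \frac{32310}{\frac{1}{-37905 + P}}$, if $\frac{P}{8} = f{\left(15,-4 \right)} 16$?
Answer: $- \frac{373637289507454}{305121} \approx -1.2246 \cdot 10^{9}$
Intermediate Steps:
$f{\left(G,q \right)} = \frac{2}{-3 + q + G \left(8 + q\right)}$ ($f{\left(G,q \right)} = \frac{2}{-3 + \left(\left(8 + q\right) G + q\right)} = \frac{2}{-3 + \left(G \left(8 + q\right) + q\right)} = \frac{2}{-3 + \left(q + G \left(8 + q\right)\right)} = \frac{2}{-3 + q + G \left(8 + q\right)}$)
$M{\left(B,u \right)} = 2 + 5 u$ ($M{\left(B,u \right)} = 2 + \left(u + u 4\right) = 2 + \left(u + 4 u\right) = 2 + 5 u$)
$P = \frac{256}{53}$ ($P = 8 \frac{2}{-3 - 4 + 8 \cdot 15 + 15 \left(-4\right)} 16 = 8 \frac{2}{-3 - 4 + 120 - 60} \cdot 16 = 8 \cdot \frac{2}{53} \cdot 16 = 8 \cdot \frac{32}{53} = \frac{256}{53} \approx 4.8302$)
$\frac{M{\left(116,6 \right)}}{-23028} + \frac{32310}{\frac{1}{-37905 + P}} = \frac{2 + 5 \cdot 6}{-23028} + \frac{32310}{\frac{1}{-37905 + \frac{256}{53}}} = \left(2 + 30\right) \left(- \frac{1}{23028}\right) + \frac{32310}{\frac{1}{- \frac{2008709}{53}}} = 32 \left(- \frac{1}{23028}\right) + \frac{32310}{- \frac{53}{2008709}} = - \frac{8}{5757} + 32310 \left(- \frac{2008709}{53}\right) = - \frac{8}{5757} - \frac{64901387790}{53} = - \frac{373637289507454}{305121}$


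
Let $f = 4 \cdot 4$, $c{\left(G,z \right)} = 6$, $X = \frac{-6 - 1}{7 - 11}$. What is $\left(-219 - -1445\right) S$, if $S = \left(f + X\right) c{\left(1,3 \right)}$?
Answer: $130569$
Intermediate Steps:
$X = \frac{7}{4}$ ($X = - \frac{7}{-4} = \left(-7\right) \left(- \frac{1}{4}\right) = \frac{7}{4} \approx 1.75$)
$f = 16$
$S = \frac{213}{2}$ ($S = \left(16 + \frac{7}{4}\right) 6 = \frac{71}{4} \cdot 6 = \frac{213}{2} \approx 106.5$)
$\left(-219 - -1445\right) S = \left(-219 - -1445\right) \frac{213}{2} = \left(-219 + 1445\right) \frac{213}{2} = 1226 \cdot \frac{213}{2} = 130569$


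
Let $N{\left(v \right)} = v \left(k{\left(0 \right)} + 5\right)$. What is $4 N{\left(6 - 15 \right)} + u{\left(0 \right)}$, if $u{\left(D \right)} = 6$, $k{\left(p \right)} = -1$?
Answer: $-138$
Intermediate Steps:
$N{\left(v \right)} = 4 v$ ($N{\left(v \right)} = v \left(-1 + 5\right) = v 4 = 4 v$)
$4 N{\left(6 - 15 \right)} + u{\left(0 \right)} = 4 \cdot 4 \left(6 - 15\right) + 6 = 4 \cdot 4 \left(-9\right) + 6 = 4 \left(-36\right) + 6 = -144 + 6 = -138$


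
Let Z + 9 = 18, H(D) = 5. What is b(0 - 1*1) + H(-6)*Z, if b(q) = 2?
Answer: 47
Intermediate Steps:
Z = 9 (Z = -9 + 18 = 9)
b(0 - 1*1) + H(-6)*Z = 2 + 5*9 = 2 + 45 = 47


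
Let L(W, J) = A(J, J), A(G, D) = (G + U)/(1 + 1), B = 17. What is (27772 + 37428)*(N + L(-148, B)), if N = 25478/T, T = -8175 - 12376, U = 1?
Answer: 10398161200/20551 ≈ 5.0597e+5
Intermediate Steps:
T = -20551
A(G, D) = ½ + G/2 (A(G, D) = (G + 1)/(1 + 1) = (1 + G)/2 = (1 + G)*(½) = ½ + G/2)
N = -25478/20551 (N = 25478/(-20551) = 25478*(-1/20551) = -25478/20551 ≈ -1.2397)
L(W, J) = ½ + J/2
(27772 + 37428)*(N + L(-148, B)) = (27772 + 37428)*(-25478/20551 + (½ + (½)*17)) = 65200*(-25478/20551 + (½ + 17/2)) = 65200*(-25478/20551 + 9) = 65200*(159481/20551) = 10398161200/20551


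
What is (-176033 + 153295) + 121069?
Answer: 98331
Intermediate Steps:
(-176033 + 153295) + 121069 = -22738 + 121069 = 98331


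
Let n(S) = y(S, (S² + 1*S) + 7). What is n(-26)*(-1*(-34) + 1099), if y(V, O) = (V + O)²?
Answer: 451116413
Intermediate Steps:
y(V, O) = (O + V)²
n(S) = (7 + S² + 2*S)² (n(S) = (((S² + 1*S) + 7) + S)² = (((S² + S) + 7) + S)² = (((S + S²) + 7) + S)² = ((7 + S + S²) + S)² = (7 + S² + 2*S)²)
n(-26)*(-1*(-34) + 1099) = (7 + (-26)² + 2*(-26))²*(-1*(-34) + 1099) = (7 + 676 - 52)²*(34 + 1099) = 631²*1133 = 398161*1133 = 451116413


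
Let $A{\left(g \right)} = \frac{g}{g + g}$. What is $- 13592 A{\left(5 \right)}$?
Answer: $-6796$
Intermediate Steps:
$A{\left(g \right)} = \frac{1}{2}$ ($A{\left(g \right)} = \frac{g}{2 g} = \frac{1}{2 g} g = \frac{1}{2}$)
$- 13592 A{\left(5 \right)} = \left(-13592\right) \frac{1}{2} = -6796$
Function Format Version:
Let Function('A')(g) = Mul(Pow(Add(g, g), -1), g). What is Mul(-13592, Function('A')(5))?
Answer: -6796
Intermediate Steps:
Function('A')(g) = Rational(1, 2) (Function('A')(g) = Mul(Pow(Mul(2, g), -1), g) = Mul(Mul(Rational(1, 2), Pow(g, -1)), g) = Rational(1, 2))
Mul(-13592, Function('A')(5)) = Mul(-13592, Rational(1, 2)) = -6796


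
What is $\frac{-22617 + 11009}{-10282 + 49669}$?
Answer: $- \frac{11608}{39387} \approx -0.29472$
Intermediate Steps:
$\frac{-22617 + 11009}{-10282 + 49669} = - \frac{11608}{39387}$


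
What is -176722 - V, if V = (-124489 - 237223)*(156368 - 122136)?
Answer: 12381948462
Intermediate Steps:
V = -12382125184 (V = -361712*34232 = -12382125184)
-176722 - V = -176722 - 1*(-12382125184) = -176722 + 12382125184 = 12381948462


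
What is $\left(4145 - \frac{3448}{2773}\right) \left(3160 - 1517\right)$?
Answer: $\frac{18879116591}{2773} \approx 6.8082 \cdot 10^{6}$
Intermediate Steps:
$\left(4145 - \frac{3448}{2773}\right) \left(3160 - 1517\right) = \left(4145 - \frac{3448}{2773}\right) 1643 = \frac{11490637}{2773} \cdot 1643 = \frac{18879116591}{2773}$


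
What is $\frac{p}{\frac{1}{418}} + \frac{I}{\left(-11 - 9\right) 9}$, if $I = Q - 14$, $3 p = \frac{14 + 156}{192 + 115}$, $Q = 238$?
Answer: $\frac{1048708}{13815} \approx 75.911$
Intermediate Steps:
$p = \frac{170}{921}$ ($p = \frac{\left(14 + 156\right) \frac{1}{192 + 115}}{3} = \frac{170 \cdot \frac{1}{307}}{3} = \frac{1}{3} \cdot \frac{170}{307} = \frac{170}{921} \approx 0.18458$)
$I = 224$ ($I = 238 - 14 = 224$)
$\frac{p}{\frac{1}{418}} + \frac{I}{\left(-11 - 9\right) 9} = \frac{170}{921 \cdot \frac{1}{418}} + \frac{224}{\left(-11 - 9\right) 9} = \frac{170 \frac{1}{\frac{1}{418}}}{921} + \frac{224}{\left(-20\right) 9} = \frac{170}{921} \cdot 418 + \frac{224}{-180} = \frac{71060}{921} + 224 \left(- \frac{1}{180}\right) = \frac{71060}{921} - \frac{56}{45} = \frac{1048708}{13815}$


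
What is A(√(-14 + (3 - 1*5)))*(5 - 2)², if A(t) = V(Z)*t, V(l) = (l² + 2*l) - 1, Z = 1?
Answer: 72*I ≈ 72.0*I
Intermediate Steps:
V(l) = -1 + l² + 2*l
A(t) = 2*t (A(t) = (-1 + 1² + 2*1)*t = (-1 + 1 + 2)*t = 2*t)
A(√(-14 + (3 - 1*5)))*(5 - 2)² = (2*√(-14 + (3 - 1*5)))*(5 - 2)² = (2*√(-14 + (3 - 5)))*3² = (2*√(-14 - 2))*9 = (2*√(-16))*9 = (2*(4*I))*9 = (8*I)*9 = 72*I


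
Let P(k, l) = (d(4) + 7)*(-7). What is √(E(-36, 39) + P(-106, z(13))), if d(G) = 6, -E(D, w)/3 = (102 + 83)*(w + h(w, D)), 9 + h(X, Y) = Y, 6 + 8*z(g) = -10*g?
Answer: √3239 ≈ 56.912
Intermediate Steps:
z(g) = -¾ - 5*g/4 (z(g) = -¾ + (-10*g)/8 = -¾ - 5*g/4)
h(X, Y) = -9 + Y
E(D, w) = 4995 - 555*D - 555*w (E(D, w) = -3*(102 + 83)*(w + (-9 + D)) = -555*(-9 + D + w) = -3*(-1665 + 185*D + 185*w) = 4995 - 555*D - 555*w)
P(k, l) = -91 (P(k, l) = (6 + 7)*(-7) = 13*(-7) = -91)
√(E(-36, 39) + P(-106, z(13))) = √((4995 - 555*(-36) - 555*39) - 91) = √((4995 + 19980 - 21645) - 91) = √(3330 - 91) = √3239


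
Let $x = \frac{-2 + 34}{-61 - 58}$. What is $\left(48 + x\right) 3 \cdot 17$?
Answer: $\frac{17040}{7} \approx 2434.3$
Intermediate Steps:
$x = - \frac{32}{119}$ ($x = \frac{32}{-119} = 32 \left(- \frac{1}{119}\right) = - \frac{32}{119} \approx -0.26891$)
$\left(48 + x\right) 3 \cdot 17 = \left(48 - \frac{32}{119}\right) 3 \cdot 17 = \frac{5680}{119} \cdot 51 = \frac{17040}{7}$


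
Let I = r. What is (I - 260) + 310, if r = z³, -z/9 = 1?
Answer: -679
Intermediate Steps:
z = -9 (z = -9*1 = -9)
r = -729 (r = (-9)³ = -729)
I = -729
(I - 260) + 310 = (-729 - 260) + 310 = -989 + 310 = -679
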